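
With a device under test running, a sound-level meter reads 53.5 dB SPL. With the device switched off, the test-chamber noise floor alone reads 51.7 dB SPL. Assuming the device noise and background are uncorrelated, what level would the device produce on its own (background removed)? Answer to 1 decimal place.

48.8 dB SPL

Remove the background by subtracting linear intensities:
L_src = 10·log₁₀(10^(53.5/10) − 10^(51.7/10)) = 10·log₁₀(75960) = 48.8 dB SPL.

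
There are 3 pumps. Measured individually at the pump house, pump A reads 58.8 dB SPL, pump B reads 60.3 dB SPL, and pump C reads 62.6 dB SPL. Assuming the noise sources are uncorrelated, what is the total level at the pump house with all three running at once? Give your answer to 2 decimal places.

65.62 dB SPL

Incoherent sources sum as intensities:
L_total = 10·log₁₀(10^(58.8/10) + 10^(60.3/10) + 10^(62.6/10)) = 10·log₁₀(3650000) = 65.62 dB SPL.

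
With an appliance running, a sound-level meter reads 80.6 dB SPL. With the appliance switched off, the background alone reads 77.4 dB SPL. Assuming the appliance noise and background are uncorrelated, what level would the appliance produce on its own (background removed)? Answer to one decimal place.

77.8 dB SPL

Remove the background by subtracting linear intensities:
L_src = 10·log₁₀(10^(80.6/10) − 10^(77.4/10)) = 10·log₁₀(59860000) = 77.8 dB SPL.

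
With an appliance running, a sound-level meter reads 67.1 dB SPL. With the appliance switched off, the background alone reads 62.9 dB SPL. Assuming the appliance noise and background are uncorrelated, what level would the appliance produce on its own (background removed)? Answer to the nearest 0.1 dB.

Background correction is a power subtraction:
L_src = 10·log₁₀(10^(67.1/10) − 10^(62.9/10)) = 10·log₁₀(3179000) = 65.0 dB SPL.

65.0 dB SPL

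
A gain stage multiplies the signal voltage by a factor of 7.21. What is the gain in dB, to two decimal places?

Voltage ratio → dB uses the 20·log₁₀ form:
20·log₁₀(7.21) = 17.16 dB.

17.16 dB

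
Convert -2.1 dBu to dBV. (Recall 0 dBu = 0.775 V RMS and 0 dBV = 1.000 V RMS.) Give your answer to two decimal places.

-4.31 dBV

The offset between the scales is 20·log₁₀(0.775/1.000) = −2.214 dB.
So dBV = -2.1 − 2.214 = -4.31 dBV.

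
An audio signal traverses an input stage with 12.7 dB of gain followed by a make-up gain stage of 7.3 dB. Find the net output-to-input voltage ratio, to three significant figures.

10.0

Net gain = 12.7 + 7.3 = 20.0 dB.
Voltage ratio = 10^(20.0/20) = 10.0.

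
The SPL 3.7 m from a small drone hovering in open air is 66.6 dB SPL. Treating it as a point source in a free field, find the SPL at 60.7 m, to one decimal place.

Free-field point source: level drops by 20·log₁₀ of the distance ratio.
ΔL = −20·log₁₀(60.7/3.7) = -24.30 dB, so L₂ = 66.6 + (-24.30) = 42.3 dB SPL.

42.3 dB SPL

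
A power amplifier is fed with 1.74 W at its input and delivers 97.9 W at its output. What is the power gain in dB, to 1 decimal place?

Power ratio → dB uses the 10·log₁₀ form:
10·log₁₀(97.9/1.74) = 10·log₁₀(56.26) = 17.5 dB.

17.5 dB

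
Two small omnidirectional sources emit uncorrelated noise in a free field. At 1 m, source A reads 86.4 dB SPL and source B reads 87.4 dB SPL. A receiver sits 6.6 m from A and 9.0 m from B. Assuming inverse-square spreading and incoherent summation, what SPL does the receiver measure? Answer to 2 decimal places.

At the listener: L_A = 86.4 − 20·log₁₀(6.6) = 70.009 dB; L_B = 87.4 − 20·log₁₀(9.0) = 68.315 dB.
Combined: 10·log₁₀(10^(70.009/10)+10^(68.315/10)) = 72.25 dB SPL.

72.25 dB SPL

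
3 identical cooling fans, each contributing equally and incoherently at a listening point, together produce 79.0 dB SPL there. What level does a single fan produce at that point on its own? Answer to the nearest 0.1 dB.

74.2 dB SPL

3 equal incoherent sources add 10·log₁₀(3) = 4.77 dB over one source.
L_one = 79.0 − 4.77 = 74.2 dB SPL.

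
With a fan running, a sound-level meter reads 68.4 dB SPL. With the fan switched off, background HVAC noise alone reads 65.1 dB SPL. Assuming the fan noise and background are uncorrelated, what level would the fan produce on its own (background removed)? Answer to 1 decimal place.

65.7 dB SPL

Background correction is a power subtraction:
L_src = 10·log₁₀(10^(68.4/10) − 10^(65.1/10)) = 10·log₁₀(3682000) = 65.7 dB SPL.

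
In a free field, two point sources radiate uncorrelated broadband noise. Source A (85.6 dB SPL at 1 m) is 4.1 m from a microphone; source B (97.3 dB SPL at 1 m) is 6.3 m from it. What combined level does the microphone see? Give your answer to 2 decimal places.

At the listener: L_A = 85.6 − 20·log₁₀(4.1) = 73.344 dB; L_B = 97.3 − 20·log₁₀(6.3) = 81.313 dB.
Combined: 10·log₁₀(10^(73.344/10)+10^(81.313/10)) = 81.96 dB SPL.

81.96 dB SPL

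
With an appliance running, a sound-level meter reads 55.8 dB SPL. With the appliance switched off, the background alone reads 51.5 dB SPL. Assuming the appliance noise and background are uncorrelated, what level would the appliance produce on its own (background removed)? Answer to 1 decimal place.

Background correction is a power subtraction:
L_src = 10·log₁₀(10^(55.8/10) − 10^(51.5/10)) = 10·log₁₀(238900) = 53.8 dB SPL.

53.8 dB SPL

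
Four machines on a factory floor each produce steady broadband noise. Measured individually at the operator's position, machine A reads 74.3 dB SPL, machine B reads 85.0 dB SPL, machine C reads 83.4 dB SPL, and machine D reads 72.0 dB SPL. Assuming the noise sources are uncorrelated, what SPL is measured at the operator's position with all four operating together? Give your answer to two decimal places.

87.62 dB SPL

Incoherent sources sum as intensities:
L_total = 10·log₁₀(10^(74.3/10) + 10^(85.0/10) + 10^(83.4/10) + 10^(72.0/10)) = 10·log₁₀(577800000) = 87.62 dB SPL.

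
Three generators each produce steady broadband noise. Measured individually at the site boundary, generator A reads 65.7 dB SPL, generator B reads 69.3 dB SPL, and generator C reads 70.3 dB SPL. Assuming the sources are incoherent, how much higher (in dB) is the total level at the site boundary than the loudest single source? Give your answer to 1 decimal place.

Uncorrelated sources add in intensity (power), not in dB.
L_total = 10·log₁₀(10^(65.7/10) + 10^(69.3/10) + 10^(70.3/10)) = 73.61 dB SPL.
Excess over the loudest (70.3 dB): 73.61 − 70.3 = 3.3 dB.

3.3 dB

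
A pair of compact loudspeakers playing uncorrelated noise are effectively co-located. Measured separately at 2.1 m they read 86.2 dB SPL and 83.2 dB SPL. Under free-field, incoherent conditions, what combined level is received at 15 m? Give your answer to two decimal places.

70.89 dB SPL

Combined at 2.1 m: 10·log₁₀(10^(86.2/10)+10^(83.2/10)) = 87.964 dB SPL.
Then apply −20·log₁₀(15/2.1) = -17.077 dB → 70.89 dB SPL.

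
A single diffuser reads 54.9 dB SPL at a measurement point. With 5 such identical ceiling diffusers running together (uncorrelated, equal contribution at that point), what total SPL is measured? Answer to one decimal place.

5 equal incoherent sources raise the level by 10·log₁₀(5) = 6.99 dB.
L_total = 54.9 + 6.99 = 61.9 dB SPL.

61.9 dB SPL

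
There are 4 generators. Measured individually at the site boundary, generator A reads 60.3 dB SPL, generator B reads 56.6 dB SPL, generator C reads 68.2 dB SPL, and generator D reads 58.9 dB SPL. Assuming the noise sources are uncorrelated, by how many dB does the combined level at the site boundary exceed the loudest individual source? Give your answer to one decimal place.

1.3 dB

Uncorrelated sources add in intensity (power), not in dB.
L_total = 10·log₁₀(10^(60.3/10) + 10^(56.6/10) + 10^(68.2/10) + 10^(58.9/10)) = 69.50 dB SPL.
Excess over the loudest (68.2 dB): 69.50 − 68.2 = 1.3 dB.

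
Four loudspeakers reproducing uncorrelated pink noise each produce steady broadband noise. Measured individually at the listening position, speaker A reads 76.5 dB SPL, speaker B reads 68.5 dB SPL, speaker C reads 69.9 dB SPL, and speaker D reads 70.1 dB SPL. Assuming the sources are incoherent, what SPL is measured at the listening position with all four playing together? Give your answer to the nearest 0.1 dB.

78.6 dB SPL

Add the sources as powers (linear), then convert back to dB:
L_total = 10·log₁₀(10^(76.5/10) + 10^(68.5/10) + 10^(69.9/10) + 10^(70.1/10)) = 10·log₁₀(71750000) = 78.6 dB SPL.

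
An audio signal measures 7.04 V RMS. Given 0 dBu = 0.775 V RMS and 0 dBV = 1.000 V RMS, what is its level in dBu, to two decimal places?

+19.17 dBu

dBu = 20·log₁₀(V / 0.775 V).
20·log₁₀(7.04/0.775) = +19.17 dBu.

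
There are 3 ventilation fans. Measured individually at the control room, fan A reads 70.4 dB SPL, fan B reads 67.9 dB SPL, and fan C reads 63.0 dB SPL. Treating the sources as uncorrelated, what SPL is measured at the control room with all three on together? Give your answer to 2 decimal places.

72.82 dB SPL

Incoherent sources sum as intensities:
L_total = 10·log₁₀(10^(70.4/10) + 10^(67.9/10) + 10^(63.0/10)) = 10·log₁₀(19130000) = 72.82 dB SPL.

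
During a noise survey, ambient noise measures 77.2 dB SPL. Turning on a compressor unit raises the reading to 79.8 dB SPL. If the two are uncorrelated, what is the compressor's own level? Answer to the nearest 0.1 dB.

Subtract intensities: L_src = 10·log₁₀(10^(L_total/10) − 10^(L_bg/10)).
L_src = 10·log₁₀(10^(79.8/10) − 10^(77.2/10)) = 10·log₁₀(43020000) = 76.3 dB SPL.

76.3 dB SPL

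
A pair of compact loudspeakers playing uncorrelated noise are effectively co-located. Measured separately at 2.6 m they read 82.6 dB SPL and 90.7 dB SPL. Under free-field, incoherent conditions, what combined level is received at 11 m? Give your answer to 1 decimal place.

Combined at 2.6 m: 10·log₁₀(10^(82.6/10)+10^(90.7/10)) = 91.33 dB SPL.
Then apply −20·log₁₀(11/2.6) = -12.53 dB → 78.8 dB SPL.

78.8 dB SPL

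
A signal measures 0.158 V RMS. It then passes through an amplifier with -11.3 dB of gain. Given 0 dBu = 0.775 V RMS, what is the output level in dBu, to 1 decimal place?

Input level: 20·log₁₀(0.158/0.775) = -13.81 dBu.
Output: -13.81 − 11.3 = -25.1 dBu.

-25.1 dBu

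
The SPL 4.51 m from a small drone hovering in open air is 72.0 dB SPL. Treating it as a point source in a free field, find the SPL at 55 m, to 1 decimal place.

For a point source in a free field, ΔL = −20·log₁₀(d₂/d₁).
ΔL = −20·log₁₀(55/4.51) = -21.72 dB, so L₂ = 72.0 + (-21.72) = 50.3 dB SPL.

50.3 dB SPL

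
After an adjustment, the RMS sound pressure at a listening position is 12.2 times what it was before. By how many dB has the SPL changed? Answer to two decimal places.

Sound pressure is an amplitude quantity: ΔL = 20·log₁₀(p₂/p₁).
20·log₁₀(12.2) = 21.73 dB.

21.73 dB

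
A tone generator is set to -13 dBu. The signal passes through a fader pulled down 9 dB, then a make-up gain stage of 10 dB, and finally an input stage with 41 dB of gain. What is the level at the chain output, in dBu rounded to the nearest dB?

Cascaded gains and losses add directly in dB.
-13 − 9 + 10 + 41 = +29 dBu.

+29 dBu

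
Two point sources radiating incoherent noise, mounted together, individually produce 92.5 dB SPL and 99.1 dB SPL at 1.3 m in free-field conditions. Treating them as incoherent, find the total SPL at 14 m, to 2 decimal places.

79.32 dB SPL

Combined at 1.3 m: 10·log₁₀(10^(92.5/10)+10^(99.1/10)) = 99.959 dB SPL.
Then apply −20·log₁₀(14/1.3) = -20.644 dB → 79.32 dB SPL.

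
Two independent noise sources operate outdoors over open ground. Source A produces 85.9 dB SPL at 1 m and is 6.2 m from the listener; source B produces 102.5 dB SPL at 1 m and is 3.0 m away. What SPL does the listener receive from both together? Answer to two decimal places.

92.98 dB SPL

At the listener: L_A = 85.9 − 20·log₁₀(6.2) = 70.052 dB; L_B = 102.5 − 20·log₁₀(3.0) = 92.958 dB.
Combined: 10·log₁₀(10^(70.052/10)+10^(92.958/10)) = 92.98 dB SPL.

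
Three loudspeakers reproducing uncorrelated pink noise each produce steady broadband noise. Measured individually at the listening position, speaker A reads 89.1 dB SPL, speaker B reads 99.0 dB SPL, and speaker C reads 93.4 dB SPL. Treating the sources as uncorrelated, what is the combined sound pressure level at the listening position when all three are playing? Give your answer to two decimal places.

100.39 dB SPL

Uncorrelated sources add in intensity (power), not in dB.
L_total = 10·log₁₀(10^(89.1/10) + 10^(99.0/10) + 10^(93.4/10)) = 10·log₁₀(10944000000) = 100.39 dB SPL.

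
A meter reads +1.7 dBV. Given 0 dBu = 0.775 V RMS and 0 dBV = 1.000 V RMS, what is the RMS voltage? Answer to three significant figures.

1.22 V

V = 1.000 V × 10^(+1.7/20).
= 1.000 × 1.216 = 1.22 V.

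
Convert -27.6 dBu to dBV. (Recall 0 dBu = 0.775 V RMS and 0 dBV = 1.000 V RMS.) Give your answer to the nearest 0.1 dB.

-29.8 dBV

The offset between the scales is 20·log₁₀(0.775/1.000) = −2.214 dB.
So dBV = -27.6 − 2.214 = -29.8 dBV.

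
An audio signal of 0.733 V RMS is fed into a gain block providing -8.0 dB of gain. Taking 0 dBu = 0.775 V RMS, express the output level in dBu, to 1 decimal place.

-8.5 dBu

Input level: 20·log₁₀(0.733/0.775) = -0.48 dBu.
Output: -0.48 − 8.0 = -8.5 dBu.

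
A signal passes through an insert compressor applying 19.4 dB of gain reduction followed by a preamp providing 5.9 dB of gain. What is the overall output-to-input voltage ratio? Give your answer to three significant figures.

0.211

Net gain = (−19.4) + 5.9 = -13.5 dB.
Voltage ratio = 10^(-13.5/20) = 0.211.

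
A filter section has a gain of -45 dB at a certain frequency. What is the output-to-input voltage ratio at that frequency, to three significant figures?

0.00562

Voltage ratio = 10^(dB/20).
10^(-45/20) = 10^(-2.250) = 0.00562.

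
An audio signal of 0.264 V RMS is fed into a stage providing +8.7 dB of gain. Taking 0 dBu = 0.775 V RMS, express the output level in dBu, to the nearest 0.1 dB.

Input level: 20·log₁₀(0.264/0.775) = -9.35 dBu.
Output: -9.35 + 8.7 = -0.7 dBu.

-0.7 dBu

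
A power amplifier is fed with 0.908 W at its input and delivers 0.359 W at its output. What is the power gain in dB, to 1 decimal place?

For a power ratio, dB = 10·log₁₀(P₂/P₁).
10·log₁₀(0.359/0.908) = 10·log₁₀(0.3954) = -4.0 dB.

-4.0 dB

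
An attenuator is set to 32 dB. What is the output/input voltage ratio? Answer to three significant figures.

Voltage ratio = 10^(dB/20).
10^(-32/20) = 10^(-1.600) = 0.0251.

0.0251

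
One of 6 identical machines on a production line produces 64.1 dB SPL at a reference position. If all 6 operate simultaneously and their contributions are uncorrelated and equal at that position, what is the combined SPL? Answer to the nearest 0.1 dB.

71.9 dB SPL

6 equal incoherent sources raise the level by 10·log₁₀(6) = 7.78 dB.
L_total = 64.1 + 7.78 = 71.9 dB SPL.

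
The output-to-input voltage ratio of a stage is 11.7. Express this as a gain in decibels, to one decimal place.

21.4 dB

For a voltage ratio, dB = 20·log₁₀(V₂/V₁).
20·log₁₀(11.7) = 21.4 dB.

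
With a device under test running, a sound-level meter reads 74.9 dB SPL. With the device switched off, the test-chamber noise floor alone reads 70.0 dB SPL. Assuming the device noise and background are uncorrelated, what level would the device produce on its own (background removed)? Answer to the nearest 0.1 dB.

73.2 dB SPL

Remove the background by subtracting linear intensities:
L_src = 10·log₁₀(10^(74.9/10) − 10^(70.0/10)) = 10·log₁₀(20900000) = 73.2 dB SPL.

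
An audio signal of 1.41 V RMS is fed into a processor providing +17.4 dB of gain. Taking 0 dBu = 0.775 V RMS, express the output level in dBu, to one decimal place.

Input level: 20·log₁₀(1.41/0.775) = 5.20 dBu.
Output: 5.20 + 17.4 = +22.6 dBu.

+22.6 dBu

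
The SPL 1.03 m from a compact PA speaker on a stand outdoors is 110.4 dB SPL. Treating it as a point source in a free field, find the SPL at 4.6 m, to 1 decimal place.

97.4 dB SPL

For a point source in a free field, ΔL = −20·log₁₀(d₂/d₁).
ΔL = −20·log₁₀(4.6/1.03) = -13.00 dB, so L₂ = 110.4 + (-13.00) = 97.4 dB SPL.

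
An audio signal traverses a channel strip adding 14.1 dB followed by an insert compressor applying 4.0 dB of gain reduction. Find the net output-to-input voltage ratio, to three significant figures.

3.20

Net gain = 14.1 + (−4.0) = 10.1 dB.
Voltage ratio = 10^(10.1/20) = 3.20.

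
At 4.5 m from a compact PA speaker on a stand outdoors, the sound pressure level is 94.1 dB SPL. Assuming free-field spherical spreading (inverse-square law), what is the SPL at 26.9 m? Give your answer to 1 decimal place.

Free-field point source: level drops by 20·log₁₀ of the distance ratio.
ΔL = −20·log₁₀(26.9/4.5) = -15.53 dB, so L₂ = 94.1 + (-15.53) = 78.6 dB SPL.

78.6 dB SPL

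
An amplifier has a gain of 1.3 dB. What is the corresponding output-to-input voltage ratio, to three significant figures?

1.16

Voltage ratio = 10^(dB/20).
10^(1.3/20) = 10^(0.06500) = 1.16.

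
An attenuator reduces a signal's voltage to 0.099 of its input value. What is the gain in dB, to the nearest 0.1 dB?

For a voltage ratio, dB = 20·log₁₀(V₂/V₁).
20·log₁₀(0.099) = -20.1 dB.

-20.1 dB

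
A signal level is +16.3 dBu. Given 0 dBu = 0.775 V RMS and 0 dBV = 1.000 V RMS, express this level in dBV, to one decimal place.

The offset between the scales is 20·log₁₀(0.775/1.000) = −2.214 dB.
So dBV = +16.3 − 2.214 = +14.1 dBV.

+14.1 dBV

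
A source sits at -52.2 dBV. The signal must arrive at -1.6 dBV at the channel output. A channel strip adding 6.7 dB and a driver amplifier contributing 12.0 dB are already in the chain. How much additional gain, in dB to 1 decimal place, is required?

The required make-up gain is the shortfall in the dB sum.
G = -1.6 − (-52.2) − 6.7 − 12.0 = 31.9 dB.

31.9 dB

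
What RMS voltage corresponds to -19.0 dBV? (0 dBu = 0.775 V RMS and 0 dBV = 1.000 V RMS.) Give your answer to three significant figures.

V = 1.000 V × 10^(-19.0/20).
= 1.000 × 0.1122 = 0.112 V.

0.112 V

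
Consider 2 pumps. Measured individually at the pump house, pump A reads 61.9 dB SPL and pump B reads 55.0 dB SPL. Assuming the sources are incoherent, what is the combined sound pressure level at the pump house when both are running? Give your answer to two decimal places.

62.71 dB SPL

Add the sources as powers (linear), then convert back to dB:
L_total = 10·log₁₀(10^(61.9/10) + 10^(55.0/10)) = 10·log₁₀(1865000) = 62.71 dB SPL.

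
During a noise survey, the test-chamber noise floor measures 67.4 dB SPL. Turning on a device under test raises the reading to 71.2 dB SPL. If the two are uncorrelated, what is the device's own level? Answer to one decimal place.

68.9 dB SPL

Remove the background by subtracting linear intensities:
L_src = 10·log₁₀(10^(71.2/10) − 10^(67.4/10)) = 10·log₁₀(7687000) = 68.9 dB SPL.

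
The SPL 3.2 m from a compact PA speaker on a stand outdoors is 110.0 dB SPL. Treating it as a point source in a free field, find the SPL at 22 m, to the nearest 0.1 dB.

Inverse-square spreading gives ΔL = −20·log₁₀(d₂/d₁).
ΔL = −20·log₁₀(22/3.2) = -16.75 dB, so L₂ = 110.0 + (-16.75) = 93.3 dB SPL.

93.3 dB SPL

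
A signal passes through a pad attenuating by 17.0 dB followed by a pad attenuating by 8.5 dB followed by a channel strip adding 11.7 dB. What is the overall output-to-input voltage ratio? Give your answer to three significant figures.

Net gain = (−17.0) + (−8.5) + 11.7 = -13.8 dB.
Voltage ratio = 10^(-13.8/20) = 0.204.

0.204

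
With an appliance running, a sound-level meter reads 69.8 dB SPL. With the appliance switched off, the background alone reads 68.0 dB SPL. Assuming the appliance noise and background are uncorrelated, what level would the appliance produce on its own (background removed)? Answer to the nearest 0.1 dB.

65.1 dB SPL

Remove the background by subtracting linear intensities:
L_src = 10·log₁₀(10^(69.8/10) − 10^(68.0/10)) = 10·log₁₀(3240000) = 65.1 dB SPL.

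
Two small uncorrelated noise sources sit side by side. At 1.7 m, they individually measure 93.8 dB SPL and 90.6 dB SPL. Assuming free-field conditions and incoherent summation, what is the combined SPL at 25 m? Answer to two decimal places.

72.15 dB SPL

Combined at 1.7 m: 10·log₁₀(10^(93.8/10)+10^(90.6/10)) = 95.499 dB SPL.
Then apply −20·log₁₀(25/1.7) = -23.350 dB → 72.15 dB SPL.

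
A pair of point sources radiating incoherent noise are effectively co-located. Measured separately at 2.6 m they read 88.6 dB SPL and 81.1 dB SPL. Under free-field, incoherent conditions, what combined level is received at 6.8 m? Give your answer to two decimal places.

80.96 dB SPL

Combined at 2.6 m: 10·log₁₀(10^(88.6/10)+10^(81.1/10)) = 89.311 dB SPL.
Then apply −20·log₁₀(6.8/2.6) = -8.351 dB → 80.96 dB SPL.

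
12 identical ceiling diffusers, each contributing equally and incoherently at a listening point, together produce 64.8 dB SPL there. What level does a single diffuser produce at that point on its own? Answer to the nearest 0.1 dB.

12 equal incoherent sources add 10·log₁₀(12) = 10.79 dB over one source.
L_one = 64.8 − 10.79 = 54.0 dB SPL.

54.0 dB SPL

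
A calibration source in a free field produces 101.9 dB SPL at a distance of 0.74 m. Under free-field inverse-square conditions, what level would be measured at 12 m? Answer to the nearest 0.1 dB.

For a point source in a free field, ΔL = −20·log₁₀(d₂/d₁).
ΔL = −20·log₁₀(12/0.74) = -24.20 dB, so L₂ = 101.9 + (-24.20) = 77.7 dB SPL.

77.7 dB SPL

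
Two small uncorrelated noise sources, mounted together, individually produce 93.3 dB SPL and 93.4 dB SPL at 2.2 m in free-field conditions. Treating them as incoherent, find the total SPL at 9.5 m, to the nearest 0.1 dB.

83.7 dB SPL

Combined at 2.2 m: 10·log₁₀(10^(93.3/10)+10^(93.4/10)) = 96.36 dB SPL.
Then apply −20·log₁₀(9.5/2.2) = -12.71 dB → 83.7 dB SPL.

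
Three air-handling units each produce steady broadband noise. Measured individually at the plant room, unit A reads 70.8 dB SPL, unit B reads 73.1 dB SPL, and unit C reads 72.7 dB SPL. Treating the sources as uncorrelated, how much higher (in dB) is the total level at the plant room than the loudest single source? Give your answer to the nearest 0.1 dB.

Incoherent sources sum as intensities:
L_total = 10·log₁₀(10^(70.8/10) + 10^(73.1/10) + 10^(72.7/10)) = 77.08 dB SPL.
Excess over the loudest (73.1 dB): 77.08 − 73.1 = 4.0 dB.

4.0 dB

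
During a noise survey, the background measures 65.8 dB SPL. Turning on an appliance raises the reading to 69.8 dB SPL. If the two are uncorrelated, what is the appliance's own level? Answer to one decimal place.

67.6 dB SPL

Remove the background by subtracting linear intensities:
L_src = 10·log₁₀(10^(69.8/10) − 10^(65.8/10)) = 10·log₁₀(5748000) = 67.6 dB SPL.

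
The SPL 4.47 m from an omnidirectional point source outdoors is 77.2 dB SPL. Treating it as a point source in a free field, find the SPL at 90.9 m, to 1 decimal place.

51.0 dB SPL

Inverse-square spreading gives ΔL = −20·log₁₀(d₂/d₁).
ΔL = −20·log₁₀(90.9/4.47) = -26.17 dB, so L₂ = 77.2 + (-26.17) = 51.0 dB SPL.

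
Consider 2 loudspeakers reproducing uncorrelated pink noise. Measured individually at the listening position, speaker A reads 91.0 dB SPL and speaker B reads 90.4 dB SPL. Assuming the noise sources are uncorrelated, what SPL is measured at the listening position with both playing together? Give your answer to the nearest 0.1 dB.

93.7 dB SPL

Incoherent sources sum as intensities:
L_total = 10·log₁₀(10^(91.0/10) + 10^(90.4/10)) = 10·log₁₀(2355000000) = 93.7 dB SPL.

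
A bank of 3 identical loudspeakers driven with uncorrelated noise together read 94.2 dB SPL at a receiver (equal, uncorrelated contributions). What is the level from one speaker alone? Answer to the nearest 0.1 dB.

3 equal incoherent sources add 10·log₁₀(3) = 4.77 dB over one source.
L_one = 94.2 − 4.77 = 89.4 dB SPL.

89.4 dB SPL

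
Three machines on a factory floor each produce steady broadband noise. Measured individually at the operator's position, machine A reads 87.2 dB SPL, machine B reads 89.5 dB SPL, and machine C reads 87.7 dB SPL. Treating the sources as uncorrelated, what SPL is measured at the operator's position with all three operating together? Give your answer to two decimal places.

Incoherent sources sum as intensities:
L_total = 10·log₁₀(10^(87.2/10) + 10^(89.5/10) + 10^(87.7/10)) = 10·log₁₀(2005000000) = 93.02 dB SPL.

93.02 dB SPL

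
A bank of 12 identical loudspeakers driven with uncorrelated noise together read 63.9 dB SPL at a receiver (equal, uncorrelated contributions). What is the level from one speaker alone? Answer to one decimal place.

12 equal incoherent sources add 10·log₁₀(12) = 10.79 dB over one source.
L_one = 63.9 − 10.79 = 53.1 dB SPL.

53.1 dB SPL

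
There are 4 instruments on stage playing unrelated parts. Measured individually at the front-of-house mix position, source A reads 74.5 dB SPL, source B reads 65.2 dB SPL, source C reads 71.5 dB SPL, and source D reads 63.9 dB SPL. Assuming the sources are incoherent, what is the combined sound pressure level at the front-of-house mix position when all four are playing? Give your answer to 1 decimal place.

76.8 dB SPL

Uncorrelated sources add in intensity (power), not in dB.
L_total = 10·log₁₀(10^(74.5/10) + 10^(65.2/10) + 10^(71.5/10) + 10^(63.9/10)) = 10·log₁₀(48080000) = 76.8 dB SPL.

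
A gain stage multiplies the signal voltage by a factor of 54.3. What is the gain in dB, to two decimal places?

34.70 dB

Voltage is an amplitude quantity, so gain = 20·log₁₀(V_out/V_in).
20·log₁₀(54.3) = 34.70 dB.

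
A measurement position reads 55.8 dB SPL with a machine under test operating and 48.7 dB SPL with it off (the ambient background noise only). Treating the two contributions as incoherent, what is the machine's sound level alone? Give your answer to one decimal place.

Remove the background by subtracting linear intensities:
L_src = 10·log₁₀(10^(55.8/10) − 10^(48.7/10)) = 10·log₁₀(306100) = 54.9 dB SPL.

54.9 dB SPL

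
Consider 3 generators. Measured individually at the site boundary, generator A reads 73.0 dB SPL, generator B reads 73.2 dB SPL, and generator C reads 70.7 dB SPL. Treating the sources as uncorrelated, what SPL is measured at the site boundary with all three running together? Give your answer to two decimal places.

77.21 dB SPL

Incoherent sources sum as intensities:
L_total = 10·log₁₀(10^(73.0/10) + 10^(73.2/10) + 10^(70.7/10)) = 10·log₁₀(52590000) = 77.21 dB SPL.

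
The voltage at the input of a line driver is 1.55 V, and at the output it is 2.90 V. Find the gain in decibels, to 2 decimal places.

For a voltage ratio, dB = 20·log₁₀(V₂/V₁).
20·log₁₀(2.90/1.55) = 20·log₁₀(1.871) = 5.44 dB.

5.44 dB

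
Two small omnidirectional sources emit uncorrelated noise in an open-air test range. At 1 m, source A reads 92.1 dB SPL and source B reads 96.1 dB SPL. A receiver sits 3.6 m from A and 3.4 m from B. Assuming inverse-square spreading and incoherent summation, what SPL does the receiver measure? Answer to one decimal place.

86.8 dB SPL

At the listener: L_A = 92.1 − 20·log₁₀(3.6) = 80.97 dB; L_B = 96.1 − 20·log₁₀(3.4) = 85.47 dB.
Combined: 10·log₁₀(10^(80.97/10)+10^(85.47/10)) = 86.8 dB SPL.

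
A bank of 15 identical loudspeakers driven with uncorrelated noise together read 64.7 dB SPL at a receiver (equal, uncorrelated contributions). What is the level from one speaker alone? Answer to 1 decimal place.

52.9 dB SPL

15 equal incoherent sources add 10·log₁₀(15) = 11.76 dB over one source.
L_one = 64.7 − 11.76 = 52.9 dB SPL.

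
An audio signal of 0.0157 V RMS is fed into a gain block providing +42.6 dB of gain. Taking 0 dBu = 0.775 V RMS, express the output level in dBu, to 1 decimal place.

+8.7 dBu

Input level: 20·log₁₀(0.0157/0.775) = -33.87 dBu.
Output: -33.87 + 42.6 = +8.7 dBu.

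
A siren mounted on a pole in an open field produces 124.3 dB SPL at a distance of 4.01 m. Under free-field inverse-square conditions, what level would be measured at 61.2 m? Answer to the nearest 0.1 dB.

100.6 dB SPL

Inverse-square spreading gives ΔL = −20·log₁₀(d₂/d₁).
ΔL = −20·log₁₀(61.2/4.01) = -23.67 dB, so L₂ = 124.3 + (-23.67) = 100.6 dB SPL.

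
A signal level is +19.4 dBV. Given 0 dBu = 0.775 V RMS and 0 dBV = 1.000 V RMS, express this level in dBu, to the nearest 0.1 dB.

The offset between the scales is 20·log₁₀(0.775/1.000) = −2.214 dB.
So dBu = +19.4 + 2.214 = +21.6 dBu.

+21.6 dBu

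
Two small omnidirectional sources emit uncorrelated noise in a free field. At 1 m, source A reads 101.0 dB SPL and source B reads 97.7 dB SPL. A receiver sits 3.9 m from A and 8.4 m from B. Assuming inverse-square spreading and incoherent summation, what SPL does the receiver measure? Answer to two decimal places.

At the listener: L_A = 101.0 − 20·log₁₀(3.9) = 89.179 dB; L_B = 97.7 − 20·log₁₀(8.4) = 79.214 dB.
Combined: 10·log₁₀(10^(89.179/10)+10^(79.214/10)) = 89.60 dB SPL.

89.60 dB SPL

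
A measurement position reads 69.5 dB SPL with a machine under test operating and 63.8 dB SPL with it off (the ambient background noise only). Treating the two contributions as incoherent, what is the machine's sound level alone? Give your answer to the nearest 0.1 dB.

Subtract intensities: L_src = 10·log₁₀(10^(L_total/10) − 10^(L_bg/10)).
L_src = 10·log₁₀(10^(69.5/10) − 10^(63.8/10)) = 10·log₁₀(6514000) = 68.1 dB SPL.

68.1 dB SPL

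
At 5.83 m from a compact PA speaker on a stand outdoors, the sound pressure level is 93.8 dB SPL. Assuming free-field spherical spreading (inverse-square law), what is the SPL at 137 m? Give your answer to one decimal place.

66.4 dB SPL

Inverse-square spreading gives ΔL = −20·log₁₀(d₂/d₁).
ΔL = −20·log₁₀(137/5.83) = -27.42 dB, so L₂ = 93.8 + (-27.42) = 66.4 dB SPL.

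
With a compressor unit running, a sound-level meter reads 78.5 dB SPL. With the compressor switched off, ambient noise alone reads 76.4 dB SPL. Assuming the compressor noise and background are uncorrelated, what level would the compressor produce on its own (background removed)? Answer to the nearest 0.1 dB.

Subtract intensities: L_src = 10·log₁₀(10^(L_total/10) − 10^(L_bg/10)).
L_src = 10·log₁₀(10^(78.5/10) − 10^(76.4/10)) = 10·log₁₀(27140000) = 74.3 dB SPL.

74.3 dB SPL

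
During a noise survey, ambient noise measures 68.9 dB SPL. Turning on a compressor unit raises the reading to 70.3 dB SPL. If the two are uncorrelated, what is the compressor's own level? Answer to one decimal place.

64.7 dB SPL

Remove the background by subtracting linear intensities:
L_src = 10·log₁₀(10^(70.3/10) − 10^(68.9/10)) = 10·log₁₀(2953000) = 64.7 dB SPL.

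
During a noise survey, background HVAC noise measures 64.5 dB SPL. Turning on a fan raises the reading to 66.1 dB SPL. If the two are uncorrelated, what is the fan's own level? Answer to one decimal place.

Subtract intensities: L_src = 10·log₁₀(10^(L_total/10) − 10^(L_bg/10)).
L_src = 10·log₁₀(10^(66.1/10) − 10^(64.5/10)) = 10·log₁₀(1255000) = 61.0 dB SPL.

61.0 dB SPL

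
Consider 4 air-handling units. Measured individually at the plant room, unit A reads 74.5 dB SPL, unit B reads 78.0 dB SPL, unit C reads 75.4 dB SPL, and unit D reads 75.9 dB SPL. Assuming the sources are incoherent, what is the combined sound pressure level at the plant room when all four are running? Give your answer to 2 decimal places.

Uncorrelated sources add in intensity (power), not in dB.
L_total = 10·log₁₀(10^(74.5/10) + 10^(78.0/10) + 10^(75.4/10) + 10^(75.9/10)) = 10·log₁₀(164900000) = 82.17 dB SPL.

82.17 dB SPL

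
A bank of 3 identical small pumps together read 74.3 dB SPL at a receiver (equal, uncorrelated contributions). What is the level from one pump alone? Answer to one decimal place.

69.5 dB SPL

3 equal incoherent sources add 10·log₁₀(3) = 4.77 dB over one source.
L_one = 74.3 − 4.77 = 69.5 dB SPL.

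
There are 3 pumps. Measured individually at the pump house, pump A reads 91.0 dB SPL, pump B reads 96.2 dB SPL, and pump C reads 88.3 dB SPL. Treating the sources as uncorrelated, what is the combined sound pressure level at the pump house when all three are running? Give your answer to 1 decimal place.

Add the sources as powers (linear), then convert back to dB:
L_total = 10·log₁₀(10^(91.0/10) + 10^(96.2/10) + 10^(88.3/10)) = 10·log₁₀(6104000000) = 97.9 dB SPL.

97.9 dB SPL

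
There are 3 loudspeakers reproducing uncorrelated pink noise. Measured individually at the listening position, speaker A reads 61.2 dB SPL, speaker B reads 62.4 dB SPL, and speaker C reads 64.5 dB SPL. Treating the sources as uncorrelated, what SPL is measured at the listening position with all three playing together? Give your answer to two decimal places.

67.69 dB SPL

Add the sources as powers (linear), then convert back to dB:
L_total = 10·log₁₀(10^(61.2/10) + 10^(62.4/10) + 10^(64.5/10)) = 10·log₁₀(5874000) = 67.69 dB SPL.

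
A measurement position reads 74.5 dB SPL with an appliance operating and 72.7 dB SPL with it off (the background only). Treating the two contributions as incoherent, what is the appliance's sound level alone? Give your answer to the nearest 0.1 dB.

Subtract intensities: L_src = 10·log₁₀(10^(L_total/10) − 10^(L_bg/10)).
L_src = 10·log₁₀(10^(74.5/10) − 10^(72.7/10)) = 10·log₁₀(9563000) = 69.8 dB SPL.

69.8 dB SPL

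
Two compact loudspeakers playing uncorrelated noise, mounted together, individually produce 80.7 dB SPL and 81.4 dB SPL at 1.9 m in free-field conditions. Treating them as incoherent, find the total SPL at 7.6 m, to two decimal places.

72.03 dB SPL

Combined at 1.9 m: 10·log₁₀(10^(80.7/10)+10^(81.4/10)) = 84.074 dB SPL.
Then apply −20·log₁₀(7.6/1.9) = -12.041 dB → 72.03 dB SPL.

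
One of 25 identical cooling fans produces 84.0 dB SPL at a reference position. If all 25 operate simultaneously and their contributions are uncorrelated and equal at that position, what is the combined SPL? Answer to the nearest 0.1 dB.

25 equal incoherent sources raise the level by 10·log₁₀(25) = 13.98 dB.
L_total = 84.0 + 13.98 = 98.0 dB SPL.

98.0 dB SPL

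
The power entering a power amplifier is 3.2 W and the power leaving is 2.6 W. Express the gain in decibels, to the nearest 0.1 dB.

Power is a power quantity, so gain = 10·log₁₀(P_out/P_in).
10·log₁₀(2.6/3.2) = 10·log₁₀(0.8125) = -0.9 dB.

-0.9 dB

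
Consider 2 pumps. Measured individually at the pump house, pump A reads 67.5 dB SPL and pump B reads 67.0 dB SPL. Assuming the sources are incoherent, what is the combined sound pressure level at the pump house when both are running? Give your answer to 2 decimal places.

Incoherent sources sum as intensities:
L_total = 10·log₁₀(10^(67.5/10) + 10^(67.0/10)) = 10·log₁₀(10640000) = 70.27 dB SPL.

70.27 dB SPL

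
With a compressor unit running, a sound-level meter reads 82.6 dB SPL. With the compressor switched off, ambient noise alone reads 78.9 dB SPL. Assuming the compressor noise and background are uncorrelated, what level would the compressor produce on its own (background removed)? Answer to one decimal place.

80.2 dB SPL

Background correction is a power subtraction:
L_src = 10·log₁₀(10^(82.6/10) − 10^(78.9/10)) = 10·log₁₀(104300000) = 80.2 dB SPL.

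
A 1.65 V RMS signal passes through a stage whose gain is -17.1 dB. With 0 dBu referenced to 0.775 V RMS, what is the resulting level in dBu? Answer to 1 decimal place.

-10.5 dBu

Input level: 20·log₁₀(1.65/0.775) = 6.56 dBu.
Output: 6.56 − 17.1 = -10.5 dBu.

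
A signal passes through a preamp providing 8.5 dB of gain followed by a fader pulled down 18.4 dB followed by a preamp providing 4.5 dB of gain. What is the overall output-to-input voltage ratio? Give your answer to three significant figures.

0.537

Net gain = 8.5 + (−18.4) + 4.5 = -5.4 dB.
Voltage ratio = 10^(-5.4/20) = 0.537.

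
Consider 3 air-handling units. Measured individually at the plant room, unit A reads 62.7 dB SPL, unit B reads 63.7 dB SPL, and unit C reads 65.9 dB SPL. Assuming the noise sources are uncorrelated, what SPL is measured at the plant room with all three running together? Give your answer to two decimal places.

Add the sources as powers (linear), then convert back to dB:
L_total = 10·log₁₀(10^(62.7/10) + 10^(63.7/10) + 10^(65.9/10)) = 10·log₁₀(8097000) = 69.08 dB SPL.

69.08 dB SPL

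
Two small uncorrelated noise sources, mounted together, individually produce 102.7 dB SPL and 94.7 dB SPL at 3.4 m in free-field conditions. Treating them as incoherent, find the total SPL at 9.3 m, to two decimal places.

94.60 dB SPL

Combined at 3.4 m: 10·log₁₀(10^(102.7/10)+10^(94.7/10)) = 103.339 dB SPL.
Then apply −20·log₁₀(9.3/3.4) = -8.740 dB → 94.60 dB SPL.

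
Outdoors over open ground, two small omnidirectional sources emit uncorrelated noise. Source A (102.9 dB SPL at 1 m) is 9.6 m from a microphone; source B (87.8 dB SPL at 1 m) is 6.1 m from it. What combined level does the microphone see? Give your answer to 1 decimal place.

At the listener: L_A = 102.9 − 20·log₁₀(9.6) = 83.25 dB; L_B = 87.8 − 20·log₁₀(6.1) = 72.09 dB.
Combined: 10·log₁₀(10^(83.25/10)+10^(72.09/10)) = 83.6 dB SPL.

83.6 dB SPL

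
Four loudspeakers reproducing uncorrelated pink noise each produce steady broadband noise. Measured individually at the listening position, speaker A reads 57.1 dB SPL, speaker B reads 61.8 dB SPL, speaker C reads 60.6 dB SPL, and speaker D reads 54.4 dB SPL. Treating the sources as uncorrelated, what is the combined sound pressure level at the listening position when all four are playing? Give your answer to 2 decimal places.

Add the sources as powers (linear), then convert back to dB:
L_total = 10·log₁₀(10^(57.1/10) + 10^(61.8/10) + 10^(60.6/10) + 10^(54.4/10)) = 10·log₁₀(3450000) = 65.38 dB SPL.

65.38 dB SPL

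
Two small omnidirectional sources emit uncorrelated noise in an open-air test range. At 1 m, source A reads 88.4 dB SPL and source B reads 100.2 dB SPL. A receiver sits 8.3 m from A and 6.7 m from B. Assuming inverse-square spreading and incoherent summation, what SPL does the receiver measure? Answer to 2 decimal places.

83.86 dB SPL

At the listener: L_A = 88.4 − 20·log₁₀(8.3) = 70.018 dB; L_B = 100.2 − 20·log₁₀(6.7) = 83.679 dB.
Combined: 10·log₁₀(10^(70.018/10)+10^(83.679/10)) = 83.86 dB SPL.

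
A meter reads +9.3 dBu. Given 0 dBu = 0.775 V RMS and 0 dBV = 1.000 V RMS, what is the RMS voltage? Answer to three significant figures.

V = 0.775 V × 10^(+9.3/20).
= 0.775 × 2.917 = 2.26 V.

2.26 V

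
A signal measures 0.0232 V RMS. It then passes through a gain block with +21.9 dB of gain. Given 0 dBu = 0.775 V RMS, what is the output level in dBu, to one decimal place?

Input level: 20·log₁₀(0.0232/0.775) = -30.48 dBu.
Output: -30.48 + 21.9 = -8.6 dBu.

-8.6 dBu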